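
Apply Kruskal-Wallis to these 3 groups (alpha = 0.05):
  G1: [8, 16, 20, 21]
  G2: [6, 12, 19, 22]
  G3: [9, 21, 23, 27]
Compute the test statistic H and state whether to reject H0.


Step 1: Combine all N = 12 observations and assign midranks.
sorted (value, group, rank): (6,G2,1), (8,G1,2), (9,G3,3), (12,G2,4), (16,G1,5), (19,G2,6), (20,G1,7), (21,G1,8.5), (21,G3,8.5), (22,G2,10), (23,G3,11), (27,G3,12)
Step 2: Sum ranks within each group.
R_1 = 22.5 (n_1 = 4)
R_2 = 21 (n_2 = 4)
R_3 = 34.5 (n_3 = 4)
Step 3: H = 12/(N(N+1)) * sum(R_i^2/n_i) - 3(N+1)
     = 12/(12*13) * (22.5^2/4 + 21^2/4 + 34.5^2/4) - 3*13
     = 0.076923 * 534.375 - 39
     = 2.105769.
Step 4: Ties present; correction factor C = 1 - 6/(12^3 - 12) = 0.996503. Corrected H = 2.105769 / 0.996503 = 2.113158.
Step 5: Under H0, H ~ chi^2(2); p-value = 0.347643.
Step 6: alpha = 0.05. fail to reject H0.

H = 2.1132, df = 2, p = 0.347643, fail to reject H0.


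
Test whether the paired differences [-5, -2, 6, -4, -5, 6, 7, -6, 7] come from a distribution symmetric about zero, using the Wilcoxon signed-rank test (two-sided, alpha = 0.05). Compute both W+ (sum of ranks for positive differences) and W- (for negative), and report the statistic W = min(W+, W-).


Step 1: Drop any zero differences (none here) and take |d_i|.
|d| = [5, 2, 6, 4, 5, 6, 7, 6, 7]
Step 2: Midrank |d_i| (ties get averaged ranks).
ranks: |5|->3.5, |2|->1, |6|->6, |4|->2, |5|->3.5, |6|->6, |7|->8.5, |6|->6, |7|->8.5
Step 3: Attach original signs; sum ranks with positive sign and with negative sign.
W+ = 6 + 6 + 8.5 + 8.5 = 29
W- = 3.5 + 1 + 2 + 3.5 + 6 = 16
(Check: W+ + W- = 45 should equal n(n+1)/2 = 45.)
Step 4: Test statistic W = min(W+, W-) = 16.
Step 5: Ties in |d|, so use the tie-corrected normal approximation.
        E[W] = n(n+1)/4 = 9*10/4 = 22.5.
        Tie groups: |d|=5 (t=2), |d|=6 (t=3), |d|=7 (t=2); sum(t^3 - t) = 36.
        Var[W] = n(n+1)(2n+1)/24 - sum(t^3-t)/48 = 1710/24 - 36/48 = 70.5.
        z = (W - E[W]) / sqrt(Var[W]) = (16 - 22.5) / 8.3964 = -0.7741.
        Two-sided p = 2*Phi(z) = 0.438849.
Step 6: alpha = 0.05. fail to reject H0.

W+ = 29, W- = 16, W = min = 16, p = 0.438849, fail to reject H0.


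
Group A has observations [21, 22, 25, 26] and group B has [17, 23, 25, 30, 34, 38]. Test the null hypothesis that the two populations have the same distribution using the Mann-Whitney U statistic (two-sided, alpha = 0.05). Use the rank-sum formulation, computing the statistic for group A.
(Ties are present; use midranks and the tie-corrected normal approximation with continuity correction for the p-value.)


Step 1: Combine and sort all 10 observations; assign midranks.
sorted (value, group): (17,Y), (21,X), (22,X), (23,Y), (25,X), (25,Y), (26,X), (30,Y), (34,Y), (38,Y)
ranks: 17->1, 21->2, 22->3, 23->4, 25->5.5, 25->5.5, 26->7, 30->8, 34->9, 38->10
Step 2: Rank sum for X: R1 = 2 + 3 + 5.5 + 7 = 17.5.
Step 3: U_X = R1 - n1(n1+1)/2 = 17.5 - 4*5/2 = 17.5 - 10 = 7.5.
       U_Y = n1*n2 - U_X = 24 - 7.5 = 16.5.
Step 4: Ties are present, so use the tie-corrected normal approximation (with continuity correction) for the p-value.
Step 5: p-value = 0.392330; compare to alpha = 0.05. fail to reject H0.

U_X = 7.5, p = 0.392330, fail to reject H0 at alpha = 0.05.


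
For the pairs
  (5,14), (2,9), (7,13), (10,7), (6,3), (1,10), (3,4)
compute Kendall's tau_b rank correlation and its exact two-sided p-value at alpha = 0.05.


Step 1: Enumerate the 21 unordered pairs (i,j) with i<j and classify each by sign(x_j-x_i) * sign(y_j-y_i).
  (1,2):dx=-3,dy=-5->C; (1,3):dx=+2,dy=-1->D; (1,4):dx=+5,dy=-7->D; (1,5):dx=+1,dy=-11->D
  (1,6):dx=-4,dy=-4->C; (1,7):dx=-2,dy=-10->C; (2,3):dx=+5,dy=+4->C; (2,4):dx=+8,dy=-2->D
  (2,5):dx=+4,dy=-6->D; (2,6):dx=-1,dy=+1->D; (2,7):dx=+1,dy=-5->D; (3,4):dx=+3,dy=-6->D
  (3,5):dx=-1,dy=-10->C; (3,6):dx=-6,dy=-3->C; (3,7):dx=-4,dy=-9->C; (4,5):dx=-4,dy=-4->C
  (4,6):dx=-9,dy=+3->D; (4,7):dx=-7,dy=-3->C; (5,6):dx=-5,dy=+7->D; (5,7):dx=-3,dy=+1->D
  (6,7):dx=+2,dy=-6->D
Step 2: C = 9, D = 12, total pairs = 21.
Step 3: tau = (C - D)/(n(n-1)/2) = (9 - 12)/21 = -0.142857.
Step 4: Exact two-sided p-value (enumerate n! = 5040 permutations of y under H0): p = 0.772619.
Step 5: alpha = 0.05. fail to reject H0.

tau_b = -0.1429 (C=9, D=12), p = 0.772619, fail to reject H0.


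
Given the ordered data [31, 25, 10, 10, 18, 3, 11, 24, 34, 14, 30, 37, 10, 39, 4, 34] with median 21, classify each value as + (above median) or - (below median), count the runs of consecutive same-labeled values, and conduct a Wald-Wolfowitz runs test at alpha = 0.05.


Step 1: Compute median = 21; label A = above, B = below.
Labels in order: AABBBBBAABAABABA  (n_A = 8, n_B = 8)
Step 2: Count runs R = 9.
Step 3: Under H0 (random ordering), E[R] = 2*n_A*n_B/(n_A+n_B) + 1 = 2*8*8/16 + 1 = 9.0000.
        Var[R] = 2*n_A*n_B*(2*n_A*n_B - n_A - n_B) / ((n_A+n_B)^2 * (n_A+n_B-1)) = 14336/3840 = 3.7333.
        SD[R] = 1.9322.
Step 4: R = E[R], so z = 0 with no continuity correction.
Step 5: Two-sided p-value via normal approximation = 2*(1 - Phi(|z|)) = 1.000000.
Step 6: alpha = 0.05. fail to reject H0.

R = 9, z = 0.0000, p = 1.000000, fail to reject H0.


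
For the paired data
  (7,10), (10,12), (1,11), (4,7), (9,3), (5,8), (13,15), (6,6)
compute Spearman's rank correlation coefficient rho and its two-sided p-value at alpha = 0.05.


Step 1: Rank x and y separately (midranks; no ties here).
rank(x): 7->5, 10->7, 1->1, 4->2, 9->6, 5->3, 13->8, 6->4
rank(y): 10->5, 12->7, 11->6, 7->3, 3->1, 8->4, 15->8, 6->2
Step 2: d_i = R_x(i) - R_y(i); compute d_i^2.
  (5-5)^2=0, (7-7)^2=0, (1-6)^2=25, (2-3)^2=1, (6-1)^2=25, (3-4)^2=1, (8-8)^2=0, (4-2)^2=4
sum(d^2) = 56.
Step 3: rho = 1 - 6*56 / (8*(8^2 - 1)) = 1 - 336/504 = 0.333333.
Step 4: Under H0, t = rho * sqrt((n-2)/(1-rho^2)) = 0.8660 ~ t(6).
Step 5: Two-sided p-value from the t-distribution with 6 df = 0.419753.
Step 6: alpha = 0.05. fail to reject H0.

rho = 0.3333, p = 0.419753, fail to reject H0 at alpha = 0.05.


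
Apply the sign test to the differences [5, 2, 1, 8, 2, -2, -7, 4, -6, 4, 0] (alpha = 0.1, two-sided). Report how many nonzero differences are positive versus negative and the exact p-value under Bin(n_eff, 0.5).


Step 1: Discard zero differences. Original n = 11; n_eff = number of nonzero differences = 10.
Nonzero differences (with sign): +5, +2, +1, +8, +2, -2, -7, +4, -6, +4
Step 2: Count signs: positive = 7, negative = 3.
Step 3: Under H0: P(positive) = 0.5, so the number of positives S ~ Bin(10, 0.5).
Step 4: Two-sided exact p-value = sum of Bin(10,0.5) probabilities at or below the observed probability = 0.343750.
Step 5: alpha = 0.1. fail to reject H0.

n_eff = 10, pos = 7, neg = 3, p = 0.343750, fail to reject H0.


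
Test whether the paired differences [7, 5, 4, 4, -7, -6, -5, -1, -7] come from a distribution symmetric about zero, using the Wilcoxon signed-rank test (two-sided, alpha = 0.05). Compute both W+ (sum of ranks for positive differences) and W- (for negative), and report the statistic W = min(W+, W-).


Step 1: Drop any zero differences (none here) and take |d_i|.
|d| = [7, 5, 4, 4, 7, 6, 5, 1, 7]
Step 2: Midrank |d_i| (ties get averaged ranks).
ranks: |7|->8, |5|->4.5, |4|->2.5, |4|->2.5, |7|->8, |6|->6, |5|->4.5, |1|->1, |7|->8
Step 3: Attach original signs; sum ranks with positive sign and with negative sign.
W+ = 8 + 4.5 + 2.5 + 2.5 = 17.5
W- = 8 + 6 + 4.5 + 1 + 8 = 27.5
(Check: W+ + W- = 45 should equal n(n+1)/2 = 45.)
Step 4: Test statistic W = min(W+, W-) = 17.5.
Step 5: Ties in |d|, so use the tie-corrected normal approximation.
        E[W] = n(n+1)/4 = 9*10/4 = 22.5.
        Tie groups: |d|=4 (t=2), |d|=5 (t=2), |d|=7 (t=3); sum(t^3 - t) = 36.
        Var[W] = n(n+1)(2n+1)/24 - sum(t^3-t)/48 = 1710/24 - 36/48 = 70.5.
        z = (W - E[W]) / sqrt(Var[W]) = (17.5 - 22.5) / 8.3964 = -0.5955.
        Two-sided p = 2*Phi(z) = 0.551515.
Step 6: alpha = 0.05. fail to reject H0.

W+ = 17.5, W- = 27.5, W = min = 17.5, p = 0.551515, fail to reject H0.


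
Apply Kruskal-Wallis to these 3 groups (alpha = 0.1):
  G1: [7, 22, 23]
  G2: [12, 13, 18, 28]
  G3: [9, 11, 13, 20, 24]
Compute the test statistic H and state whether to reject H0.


Step 1: Combine all N = 12 observations and assign midranks.
sorted (value, group, rank): (7,G1,1), (9,G3,2), (11,G3,3), (12,G2,4), (13,G2,5.5), (13,G3,5.5), (18,G2,7), (20,G3,8), (22,G1,9), (23,G1,10), (24,G3,11), (28,G2,12)
Step 2: Sum ranks within each group.
R_1 = 20 (n_1 = 3)
R_2 = 28.5 (n_2 = 4)
R_3 = 29.5 (n_3 = 5)
Step 3: H = 12/(N(N+1)) * sum(R_i^2/n_i) - 3(N+1)
     = 12/(12*13) * (20^2/3 + 28.5^2/4 + 29.5^2/5) - 3*13
     = 0.076923 * 510.446 - 39
     = 0.265064.
Step 4: Ties present; correction factor C = 1 - 6/(12^3 - 12) = 0.996503. Corrected H = 0.265064 / 0.996503 = 0.265994.
Step 5: Under H0, H ~ chi^2(2); p-value = 0.875468.
Step 6: alpha = 0.1. fail to reject H0.

H = 0.2660, df = 2, p = 0.875468, fail to reject H0.


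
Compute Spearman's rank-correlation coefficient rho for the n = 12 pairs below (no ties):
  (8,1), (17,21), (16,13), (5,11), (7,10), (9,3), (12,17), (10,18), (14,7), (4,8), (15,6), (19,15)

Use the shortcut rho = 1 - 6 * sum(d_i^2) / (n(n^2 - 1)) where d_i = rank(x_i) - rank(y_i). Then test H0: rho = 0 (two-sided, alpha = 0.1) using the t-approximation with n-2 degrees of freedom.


Step 1: Rank x and y separately (midranks; no ties here).
rank(x): 8->4, 17->11, 16->10, 5->2, 7->3, 9->5, 12->7, 10->6, 14->8, 4->1, 15->9, 19->12
rank(y): 1->1, 21->12, 13->8, 11->7, 10->6, 3->2, 17->10, 18->11, 7->4, 8->5, 6->3, 15->9
Step 2: d_i = R_x(i) - R_y(i); compute d_i^2.
  (4-1)^2=9, (11-12)^2=1, (10-8)^2=4, (2-7)^2=25, (3-6)^2=9, (5-2)^2=9, (7-10)^2=9, (6-11)^2=25, (8-4)^2=16, (1-5)^2=16, (9-3)^2=36, (12-9)^2=9
sum(d^2) = 168.
Step 3: rho = 1 - 6*168 / (12*(12^2 - 1)) = 1 - 1008/1716 = 0.412587.
Step 4: Under H0, t = rho * sqrt((n-2)/(1-rho^2)) = 1.4323 ~ t(10).
Step 5: Two-sided p-value from the t-distribution with 10 df = 0.182564.
Step 6: alpha = 0.1. fail to reject H0.

rho = 0.4126, p = 0.182564, fail to reject H0 at alpha = 0.1.


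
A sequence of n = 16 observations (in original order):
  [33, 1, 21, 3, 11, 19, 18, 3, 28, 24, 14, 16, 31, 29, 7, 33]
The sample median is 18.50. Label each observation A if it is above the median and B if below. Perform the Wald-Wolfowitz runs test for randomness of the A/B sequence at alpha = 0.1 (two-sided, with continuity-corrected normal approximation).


Step 1: Compute median = 18.50; label A = above, B = below.
Labels in order: ABABBABBAABBAABA  (n_A = 8, n_B = 8)
Step 2: Count runs R = 11.
Step 3: Under H0 (random ordering), E[R] = 2*n_A*n_B/(n_A+n_B) + 1 = 2*8*8/16 + 1 = 9.0000.
        Var[R] = 2*n_A*n_B*(2*n_A*n_B - n_A - n_B) / ((n_A+n_B)^2 * (n_A+n_B-1)) = 14336/3840 = 3.7333.
        SD[R] = 1.9322.
Step 4: Continuity-corrected z = (R - 0.5 - E[R]) / SD[R] = (11 - 0.5 - 9.0000) / 1.9322 = 0.7763.
Step 5: Two-sided p-value via normal approximation = 2*(1 - Phi(|z|)) = 0.437558.
Step 6: alpha = 0.1. fail to reject H0.

R = 11, z = 0.7763, p = 0.437558, fail to reject H0.


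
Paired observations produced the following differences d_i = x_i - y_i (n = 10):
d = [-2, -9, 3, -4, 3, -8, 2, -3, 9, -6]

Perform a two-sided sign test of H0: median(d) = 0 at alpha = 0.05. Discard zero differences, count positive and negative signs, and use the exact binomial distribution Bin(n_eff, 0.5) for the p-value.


Step 1: Discard zero differences. Original n = 10; n_eff = number of nonzero differences = 10.
Nonzero differences (with sign): -2, -9, +3, -4, +3, -8, +2, -3, +9, -6
Step 2: Count signs: positive = 4, negative = 6.
Step 3: Under H0: P(positive) = 0.5, so the number of positives S ~ Bin(10, 0.5).
Step 4: Two-sided exact p-value = sum of Bin(10,0.5) probabilities at or below the observed probability = 0.753906.
Step 5: alpha = 0.05. fail to reject H0.

n_eff = 10, pos = 4, neg = 6, p = 0.753906, fail to reject H0.


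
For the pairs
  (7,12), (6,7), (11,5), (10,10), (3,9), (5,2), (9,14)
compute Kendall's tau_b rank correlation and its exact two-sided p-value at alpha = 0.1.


Step 1: Enumerate the 21 unordered pairs (i,j) with i<j and classify each by sign(x_j-x_i) * sign(y_j-y_i).
  (1,2):dx=-1,dy=-5->C; (1,3):dx=+4,dy=-7->D; (1,4):dx=+3,dy=-2->D; (1,5):dx=-4,dy=-3->C
  (1,6):dx=-2,dy=-10->C; (1,7):dx=+2,dy=+2->C; (2,3):dx=+5,dy=-2->D; (2,4):dx=+4,dy=+3->C
  (2,5):dx=-3,dy=+2->D; (2,6):dx=-1,dy=-5->C; (2,7):dx=+3,dy=+7->C; (3,4):dx=-1,dy=+5->D
  (3,5):dx=-8,dy=+4->D; (3,6):dx=-6,dy=-3->C; (3,7):dx=-2,dy=+9->D; (4,5):dx=-7,dy=-1->C
  (4,6):dx=-5,dy=-8->C; (4,7):dx=-1,dy=+4->D; (5,6):dx=+2,dy=-7->D; (5,7):dx=+6,dy=+5->C
  (6,7):dx=+4,dy=+12->C
Step 2: C = 12, D = 9, total pairs = 21.
Step 3: tau = (C - D)/(n(n-1)/2) = (12 - 9)/21 = 0.142857.
Step 4: Exact two-sided p-value (enumerate n! = 5040 permutations of y under H0): p = 0.772619.
Step 5: alpha = 0.1. fail to reject H0.

tau_b = 0.1429 (C=12, D=9), p = 0.772619, fail to reject H0.


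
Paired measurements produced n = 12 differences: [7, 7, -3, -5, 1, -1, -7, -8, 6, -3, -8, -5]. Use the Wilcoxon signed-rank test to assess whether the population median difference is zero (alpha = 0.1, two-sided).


Step 1: Drop any zero differences (none here) and take |d_i|.
|d| = [7, 7, 3, 5, 1, 1, 7, 8, 6, 3, 8, 5]
Step 2: Midrank |d_i| (ties get averaged ranks).
ranks: |7|->9, |7|->9, |3|->3.5, |5|->5.5, |1|->1.5, |1|->1.5, |7|->9, |8|->11.5, |6|->7, |3|->3.5, |8|->11.5, |5|->5.5
Step 3: Attach original signs; sum ranks with positive sign and with negative sign.
W+ = 9 + 9 + 1.5 + 7 = 26.5
W- = 3.5 + 5.5 + 1.5 + 9 + 11.5 + 3.5 + 11.5 + 5.5 = 51.5
(Check: W+ + W- = 78 should equal n(n+1)/2 = 78.)
Step 4: Test statistic W = min(W+, W-) = 26.5.
Step 5: Ties in |d|, so use the tie-corrected normal approximation.
        E[W] = n(n+1)/4 = 12*13/4 = 39.
        Tie groups: |d|=1 (t=2), |d|=3 (t=2), |d|=5 (t=2), |d|=7 (t=3), |d|=8 (t=2); sum(t^3 - t) = 48.
        Var[W] = n(n+1)(2n+1)/24 - sum(t^3-t)/48 = 3900/24 - 48/48 = 161.5.
        z = (W - E[W]) / sqrt(Var[W]) = (26.5 - 39) / 12.7083 = -0.9836.
        Two-sided p = 2*Phi(z) = 0.325306.
Step 6: alpha = 0.1. fail to reject H0.

W+ = 26.5, W- = 51.5, W = min = 26.5, p = 0.325306, fail to reject H0.


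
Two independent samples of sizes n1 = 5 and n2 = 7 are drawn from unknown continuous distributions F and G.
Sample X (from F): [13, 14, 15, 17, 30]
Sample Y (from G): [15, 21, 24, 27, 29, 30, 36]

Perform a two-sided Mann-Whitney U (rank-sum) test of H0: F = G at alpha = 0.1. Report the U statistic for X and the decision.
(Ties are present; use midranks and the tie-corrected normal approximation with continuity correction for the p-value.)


Step 1: Combine and sort all 12 observations; assign midranks.
sorted (value, group): (13,X), (14,X), (15,X), (15,Y), (17,X), (21,Y), (24,Y), (27,Y), (29,Y), (30,X), (30,Y), (36,Y)
ranks: 13->1, 14->2, 15->3.5, 15->3.5, 17->5, 21->6, 24->7, 27->8, 29->9, 30->10.5, 30->10.5, 36->12
Step 2: Rank sum for X: R1 = 1 + 2 + 3.5 + 5 + 10.5 = 22.
Step 3: U_X = R1 - n1(n1+1)/2 = 22 - 5*6/2 = 22 - 15 = 7.
       U_Y = n1*n2 - U_X = 35 - 7 = 28.
Step 4: Ties are present, so use the tie-corrected normal approximation (with continuity correction) for the p-value.
Step 5: p-value = 0.103164; compare to alpha = 0.1. fail to reject H0.

U_X = 7, p = 0.103164, fail to reject H0 at alpha = 0.1.


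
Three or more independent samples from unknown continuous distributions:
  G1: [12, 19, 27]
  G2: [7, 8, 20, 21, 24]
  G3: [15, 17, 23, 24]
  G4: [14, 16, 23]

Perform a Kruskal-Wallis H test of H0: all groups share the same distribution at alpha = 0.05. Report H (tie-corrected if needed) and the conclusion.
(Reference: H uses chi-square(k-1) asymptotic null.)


Step 1: Combine all N = 15 observations and assign midranks.
sorted (value, group, rank): (7,G2,1), (8,G2,2), (12,G1,3), (14,G4,4), (15,G3,5), (16,G4,6), (17,G3,7), (19,G1,8), (20,G2,9), (21,G2,10), (23,G3,11.5), (23,G4,11.5), (24,G2,13.5), (24,G3,13.5), (27,G1,15)
Step 2: Sum ranks within each group.
R_1 = 26 (n_1 = 3)
R_2 = 35.5 (n_2 = 5)
R_3 = 37 (n_3 = 4)
R_4 = 21.5 (n_4 = 3)
Step 3: H = 12/(N(N+1)) * sum(R_i^2/n_i) - 3(N+1)
     = 12/(15*16) * (26^2/3 + 35.5^2/5 + 37^2/4 + 21.5^2/3) - 3*16
     = 0.050000 * 973.717 - 48
     = 0.685833.
Step 4: Ties present; correction factor C = 1 - 12/(15^3 - 15) = 0.996429. Corrected H = 0.685833 / 0.996429 = 0.688292.
Step 5: Under H0, H ~ chi^2(3); p-value = 0.875954.
Step 6: alpha = 0.05. fail to reject H0.

H = 0.6883, df = 3, p = 0.875954, fail to reject H0.


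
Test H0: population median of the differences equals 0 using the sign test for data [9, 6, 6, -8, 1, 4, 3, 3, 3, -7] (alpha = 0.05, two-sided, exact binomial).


Step 1: Discard zero differences. Original n = 10; n_eff = number of nonzero differences = 10.
Nonzero differences (with sign): +9, +6, +6, -8, +1, +4, +3, +3, +3, -7
Step 2: Count signs: positive = 8, negative = 2.
Step 3: Under H0: P(positive) = 0.5, so the number of positives S ~ Bin(10, 0.5).
Step 4: Two-sided exact p-value = sum of Bin(10,0.5) probabilities at or below the observed probability = 0.109375.
Step 5: alpha = 0.05. fail to reject H0.

n_eff = 10, pos = 8, neg = 2, p = 0.109375, fail to reject H0.


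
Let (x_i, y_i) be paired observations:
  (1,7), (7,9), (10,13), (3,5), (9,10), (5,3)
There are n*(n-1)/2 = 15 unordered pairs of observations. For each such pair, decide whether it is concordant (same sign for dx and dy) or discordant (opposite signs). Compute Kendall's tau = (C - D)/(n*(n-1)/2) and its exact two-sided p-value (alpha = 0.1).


Step 1: Enumerate the 15 unordered pairs (i,j) with i<j and classify each by sign(x_j-x_i) * sign(y_j-y_i).
  (1,2):dx=+6,dy=+2->C; (1,3):dx=+9,dy=+6->C; (1,4):dx=+2,dy=-2->D; (1,5):dx=+8,dy=+3->C
  (1,6):dx=+4,dy=-4->D; (2,3):dx=+3,dy=+4->C; (2,4):dx=-4,dy=-4->C; (2,5):dx=+2,dy=+1->C
  (2,6):dx=-2,dy=-6->C; (3,4):dx=-7,dy=-8->C; (3,5):dx=-1,dy=-3->C; (3,6):dx=-5,dy=-10->C
  (4,5):dx=+6,dy=+5->C; (4,6):dx=+2,dy=-2->D; (5,6):dx=-4,dy=-7->C
Step 2: C = 12, D = 3, total pairs = 15.
Step 3: tau = (C - D)/(n(n-1)/2) = (12 - 3)/15 = 0.600000.
Step 4: Exact two-sided p-value (enumerate n! = 720 permutations of y under H0): p = 0.136111.
Step 5: alpha = 0.1. fail to reject H0.

tau_b = 0.6000 (C=12, D=3), p = 0.136111, fail to reject H0.


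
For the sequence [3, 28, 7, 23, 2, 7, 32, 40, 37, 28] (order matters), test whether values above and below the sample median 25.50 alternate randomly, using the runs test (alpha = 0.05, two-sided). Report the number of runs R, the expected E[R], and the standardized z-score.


Step 1: Compute median = 25.50; label A = above, B = below.
Labels in order: BABBBBAAAA  (n_A = 5, n_B = 5)
Step 2: Count runs R = 4.
Step 3: Under H0 (random ordering), E[R] = 2*n_A*n_B/(n_A+n_B) + 1 = 2*5*5/10 + 1 = 6.0000.
        Var[R] = 2*n_A*n_B*(2*n_A*n_B - n_A - n_B) / ((n_A+n_B)^2 * (n_A+n_B-1)) = 2000/900 = 2.2222.
        SD[R] = 1.4907.
Step 4: Continuity-corrected z = (R + 0.5 - E[R]) / SD[R] = (4 + 0.5 - 6.0000) / 1.4907 = -1.0062.
Step 5: Two-sided p-value via normal approximation = 2*(1 - Phi(|z|)) = 0.314305.
Step 6: alpha = 0.05. fail to reject H0.

R = 4, z = -1.0062, p = 0.314305, fail to reject H0.


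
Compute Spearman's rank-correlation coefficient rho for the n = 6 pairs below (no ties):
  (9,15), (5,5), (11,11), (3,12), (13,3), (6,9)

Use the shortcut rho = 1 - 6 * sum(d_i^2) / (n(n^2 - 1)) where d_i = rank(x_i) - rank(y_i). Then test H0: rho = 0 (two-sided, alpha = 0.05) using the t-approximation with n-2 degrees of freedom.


Step 1: Rank x and y separately (midranks; no ties here).
rank(x): 9->4, 5->2, 11->5, 3->1, 13->6, 6->3
rank(y): 15->6, 5->2, 11->4, 12->5, 3->1, 9->3
Step 2: d_i = R_x(i) - R_y(i); compute d_i^2.
  (4-6)^2=4, (2-2)^2=0, (5-4)^2=1, (1-5)^2=16, (6-1)^2=25, (3-3)^2=0
sum(d^2) = 46.
Step 3: rho = 1 - 6*46 / (6*(6^2 - 1)) = 1 - 276/210 = -0.314286.
Step 4: Under H0, t = rho * sqrt((n-2)/(1-rho^2)) = -0.6621 ~ t(4).
Step 5: Two-sided p-value from the t-distribution with 4 df = 0.544093.
Step 6: alpha = 0.05. fail to reject H0.

rho = -0.3143, p = 0.544093, fail to reject H0 at alpha = 0.05.


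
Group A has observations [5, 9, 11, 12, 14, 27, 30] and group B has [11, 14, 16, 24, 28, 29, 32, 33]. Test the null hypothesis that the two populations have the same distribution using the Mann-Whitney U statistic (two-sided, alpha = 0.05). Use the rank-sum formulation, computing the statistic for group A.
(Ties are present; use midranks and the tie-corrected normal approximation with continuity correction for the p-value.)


Step 1: Combine and sort all 15 observations; assign midranks.
sorted (value, group): (5,X), (9,X), (11,X), (11,Y), (12,X), (14,X), (14,Y), (16,Y), (24,Y), (27,X), (28,Y), (29,Y), (30,X), (32,Y), (33,Y)
ranks: 5->1, 9->2, 11->3.5, 11->3.5, 12->5, 14->6.5, 14->6.5, 16->8, 24->9, 27->10, 28->11, 29->12, 30->13, 32->14, 33->15
Step 2: Rank sum for X: R1 = 1 + 2 + 3.5 + 5 + 6.5 + 10 + 13 = 41.
Step 3: U_X = R1 - n1(n1+1)/2 = 41 - 7*8/2 = 41 - 28 = 13.
       U_Y = n1*n2 - U_X = 56 - 13 = 43.
Step 4: Ties are present, so use the tie-corrected normal approximation (with continuity correction) for the p-value.
Step 5: p-value = 0.092753; compare to alpha = 0.05. fail to reject H0.

U_X = 13, p = 0.092753, fail to reject H0 at alpha = 0.05.


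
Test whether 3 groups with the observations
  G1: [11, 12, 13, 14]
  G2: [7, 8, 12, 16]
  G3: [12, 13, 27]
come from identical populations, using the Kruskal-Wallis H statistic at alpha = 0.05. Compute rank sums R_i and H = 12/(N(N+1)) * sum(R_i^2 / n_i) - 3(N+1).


Step 1: Combine all N = 11 observations and assign midranks.
sorted (value, group, rank): (7,G2,1), (8,G2,2), (11,G1,3), (12,G1,5), (12,G2,5), (12,G3,5), (13,G1,7.5), (13,G3,7.5), (14,G1,9), (16,G2,10), (27,G3,11)
Step 2: Sum ranks within each group.
R_1 = 24.5 (n_1 = 4)
R_2 = 18 (n_2 = 4)
R_3 = 23.5 (n_3 = 3)
Step 3: H = 12/(N(N+1)) * sum(R_i^2/n_i) - 3(N+1)
     = 12/(11*12) * (24.5^2/4 + 18^2/4 + 23.5^2/3) - 3*12
     = 0.090909 * 415.146 - 36
     = 1.740530.
Step 4: Ties present; correction factor C = 1 - 30/(11^3 - 11) = 0.977273. Corrected H = 1.740530 / 0.977273 = 1.781008.
Step 5: Under H0, H ~ chi^2(2); p-value = 0.410449.
Step 6: alpha = 0.05. fail to reject H0.

H = 1.7810, df = 2, p = 0.410449, fail to reject H0.


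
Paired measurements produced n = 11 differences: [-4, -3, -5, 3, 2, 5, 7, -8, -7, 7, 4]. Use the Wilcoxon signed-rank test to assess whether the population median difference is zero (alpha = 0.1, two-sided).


Step 1: Drop any zero differences (none here) and take |d_i|.
|d| = [4, 3, 5, 3, 2, 5, 7, 8, 7, 7, 4]
Step 2: Midrank |d_i| (ties get averaged ranks).
ranks: |4|->4.5, |3|->2.5, |5|->6.5, |3|->2.5, |2|->1, |5|->6.5, |7|->9, |8|->11, |7|->9, |7|->9, |4|->4.5
Step 3: Attach original signs; sum ranks with positive sign and with negative sign.
W+ = 2.5 + 1 + 6.5 + 9 + 9 + 4.5 = 32.5
W- = 4.5 + 2.5 + 6.5 + 11 + 9 = 33.5
(Check: W+ + W- = 66 should equal n(n+1)/2 = 66.)
Step 4: Test statistic W = min(W+, W-) = 32.5.
Step 5: Ties in |d|, so use the tie-corrected normal approximation.
        E[W] = n(n+1)/4 = 11*12/4 = 33.
        Tie groups: |d|=3 (t=2), |d|=4 (t=2), |d|=5 (t=2), |d|=7 (t=3); sum(t^3 - t) = 42.
        Var[W] = n(n+1)(2n+1)/24 - sum(t^3-t)/48 = 3036/24 - 42/48 = 125.625.
        z = (W - E[W]) / sqrt(Var[W]) = (32.5 - 33) / 11.2083 = -0.0446.
        Two-sided p = 2*Phi(z) = 0.964418.
Step 6: alpha = 0.1. fail to reject H0.

W+ = 32.5, W- = 33.5, W = min = 32.5, p = 0.964418, fail to reject H0.


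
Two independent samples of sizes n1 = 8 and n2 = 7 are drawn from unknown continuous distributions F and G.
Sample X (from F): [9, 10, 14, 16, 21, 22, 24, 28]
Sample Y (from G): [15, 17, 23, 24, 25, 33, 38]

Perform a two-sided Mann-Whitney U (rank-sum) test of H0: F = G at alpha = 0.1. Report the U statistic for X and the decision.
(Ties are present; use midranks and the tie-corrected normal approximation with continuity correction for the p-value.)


Step 1: Combine and sort all 15 observations; assign midranks.
sorted (value, group): (9,X), (10,X), (14,X), (15,Y), (16,X), (17,Y), (21,X), (22,X), (23,Y), (24,X), (24,Y), (25,Y), (28,X), (33,Y), (38,Y)
ranks: 9->1, 10->2, 14->3, 15->4, 16->5, 17->6, 21->7, 22->8, 23->9, 24->10.5, 24->10.5, 25->12, 28->13, 33->14, 38->15
Step 2: Rank sum for X: R1 = 1 + 2 + 3 + 5 + 7 + 8 + 10.5 + 13 = 49.5.
Step 3: U_X = R1 - n1(n1+1)/2 = 49.5 - 8*9/2 = 49.5 - 36 = 13.5.
       U_Y = n1*n2 - U_X = 56 - 13.5 = 42.5.
Step 4: Ties are present, so use the tie-corrected normal approximation (with continuity correction) for the p-value.
Step 5: p-value = 0.104882; compare to alpha = 0.1. fail to reject H0.

U_X = 13.5, p = 0.104882, fail to reject H0 at alpha = 0.1.


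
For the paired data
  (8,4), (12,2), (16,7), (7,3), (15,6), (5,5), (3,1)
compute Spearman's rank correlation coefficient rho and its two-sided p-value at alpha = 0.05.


Step 1: Rank x and y separately (midranks; no ties here).
rank(x): 8->4, 12->5, 16->7, 7->3, 15->6, 5->2, 3->1
rank(y): 4->4, 2->2, 7->7, 3->3, 6->6, 5->5, 1->1
Step 2: d_i = R_x(i) - R_y(i); compute d_i^2.
  (4-4)^2=0, (5-2)^2=9, (7-7)^2=0, (3-3)^2=0, (6-6)^2=0, (2-5)^2=9, (1-1)^2=0
sum(d^2) = 18.
Step 3: rho = 1 - 6*18 / (7*(7^2 - 1)) = 1 - 108/336 = 0.678571.
Step 4: Under H0, t = rho * sqrt((n-2)/(1-rho^2)) = 2.0657 ~ t(5).
Step 5: Two-sided p-value from the t-distribution with 5 df = 0.093750.
Step 6: alpha = 0.05. fail to reject H0.

rho = 0.6786, p = 0.093750, fail to reject H0 at alpha = 0.05.


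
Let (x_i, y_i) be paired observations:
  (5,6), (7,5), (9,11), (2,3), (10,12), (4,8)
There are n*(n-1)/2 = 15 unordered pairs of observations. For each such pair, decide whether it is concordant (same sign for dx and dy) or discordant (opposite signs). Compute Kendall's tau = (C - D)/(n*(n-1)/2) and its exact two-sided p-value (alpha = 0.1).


Step 1: Enumerate the 15 unordered pairs (i,j) with i<j and classify each by sign(x_j-x_i) * sign(y_j-y_i).
  (1,2):dx=+2,dy=-1->D; (1,3):dx=+4,dy=+5->C; (1,4):dx=-3,dy=-3->C; (1,5):dx=+5,dy=+6->C
  (1,6):dx=-1,dy=+2->D; (2,3):dx=+2,dy=+6->C; (2,4):dx=-5,dy=-2->C; (2,5):dx=+3,dy=+7->C
  (2,6):dx=-3,dy=+3->D; (3,4):dx=-7,dy=-8->C; (3,5):dx=+1,dy=+1->C; (3,6):dx=-5,dy=-3->C
  (4,5):dx=+8,dy=+9->C; (4,6):dx=+2,dy=+5->C; (5,6):dx=-6,dy=-4->C
Step 2: C = 12, D = 3, total pairs = 15.
Step 3: tau = (C - D)/(n(n-1)/2) = (12 - 3)/15 = 0.600000.
Step 4: Exact two-sided p-value (enumerate n! = 720 permutations of y under H0): p = 0.136111.
Step 5: alpha = 0.1. fail to reject H0.

tau_b = 0.6000 (C=12, D=3), p = 0.136111, fail to reject H0.


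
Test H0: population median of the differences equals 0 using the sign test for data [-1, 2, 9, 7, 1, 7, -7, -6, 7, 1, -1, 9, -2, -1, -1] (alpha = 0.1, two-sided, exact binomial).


Step 1: Discard zero differences. Original n = 15; n_eff = number of nonzero differences = 15.
Nonzero differences (with sign): -1, +2, +9, +7, +1, +7, -7, -6, +7, +1, -1, +9, -2, -1, -1
Step 2: Count signs: positive = 8, negative = 7.
Step 3: Under H0: P(positive) = 0.5, so the number of positives S ~ Bin(15, 0.5).
Step 4: Two-sided exact p-value = sum of Bin(15,0.5) probabilities at or below the observed probability = 1.000000.
Step 5: alpha = 0.1. fail to reject H0.

n_eff = 15, pos = 8, neg = 7, p = 1.000000, fail to reject H0.


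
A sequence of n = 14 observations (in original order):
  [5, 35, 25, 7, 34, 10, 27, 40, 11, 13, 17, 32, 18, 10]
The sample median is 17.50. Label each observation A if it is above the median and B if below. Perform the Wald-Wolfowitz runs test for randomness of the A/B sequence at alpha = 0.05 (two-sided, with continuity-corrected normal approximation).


Step 1: Compute median = 17.50; label A = above, B = below.
Labels in order: BAABABAABBBAAB  (n_A = 7, n_B = 7)
Step 2: Count runs R = 9.
Step 3: Under H0 (random ordering), E[R] = 2*n_A*n_B/(n_A+n_B) + 1 = 2*7*7/14 + 1 = 8.0000.
        Var[R] = 2*n_A*n_B*(2*n_A*n_B - n_A - n_B) / ((n_A+n_B)^2 * (n_A+n_B-1)) = 8232/2548 = 3.2308.
        SD[R] = 1.7974.
Step 4: Continuity-corrected z = (R - 0.5 - E[R]) / SD[R] = (9 - 0.5 - 8.0000) / 1.7974 = 0.2782.
Step 5: Two-sided p-value via normal approximation = 2*(1 - Phi(|z|)) = 0.780879.
Step 6: alpha = 0.05. fail to reject H0.

R = 9, z = 0.2782, p = 0.780879, fail to reject H0.


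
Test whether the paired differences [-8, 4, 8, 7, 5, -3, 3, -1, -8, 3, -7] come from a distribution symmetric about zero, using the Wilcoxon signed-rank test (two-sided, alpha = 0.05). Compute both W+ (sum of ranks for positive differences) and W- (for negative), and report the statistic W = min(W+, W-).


Step 1: Drop any zero differences (none here) and take |d_i|.
|d| = [8, 4, 8, 7, 5, 3, 3, 1, 8, 3, 7]
Step 2: Midrank |d_i| (ties get averaged ranks).
ranks: |8|->10, |4|->5, |8|->10, |7|->7.5, |5|->6, |3|->3, |3|->3, |1|->1, |8|->10, |3|->3, |7|->7.5
Step 3: Attach original signs; sum ranks with positive sign and with negative sign.
W+ = 5 + 10 + 7.5 + 6 + 3 + 3 = 34.5
W- = 10 + 3 + 1 + 10 + 7.5 = 31.5
(Check: W+ + W- = 66 should equal n(n+1)/2 = 66.)
Step 4: Test statistic W = min(W+, W-) = 31.5.
Step 5: Ties in |d|, so use the tie-corrected normal approximation.
        E[W] = n(n+1)/4 = 11*12/4 = 33.
        Tie groups: |d|=3 (t=3), |d|=7 (t=2), |d|=8 (t=3); sum(t^3 - t) = 54.
        Var[W] = n(n+1)(2n+1)/24 - sum(t^3-t)/48 = 3036/24 - 54/48 = 125.375.
        z = (W - E[W]) / sqrt(Var[W]) = (31.5 - 33) / 11.1971 = -0.1340.
        Two-sided p = 2*Phi(z) = 0.893432.
Step 6: alpha = 0.05. fail to reject H0.

W+ = 34.5, W- = 31.5, W = min = 31.5, p = 0.893432, fail to reject H0.


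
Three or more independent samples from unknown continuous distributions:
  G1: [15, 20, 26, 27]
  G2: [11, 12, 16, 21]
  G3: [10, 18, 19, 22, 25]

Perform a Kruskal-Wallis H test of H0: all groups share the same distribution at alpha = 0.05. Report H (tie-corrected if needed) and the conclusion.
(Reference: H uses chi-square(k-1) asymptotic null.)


Step 1: Combine all N = 13 observations and assign midranks.
sorted (value, group, rank): (10,G3,1), (11,G2,2), (12,G2,3), (15,G1,4), (16,G2,5), (18,G3,6), (19,G3,7), (20,G1,8), (21,G2,9), (22,G3,10), (25,G3,11), (26,G1,12), (27,G1,13)
Step 2: Sum ranks within each group.
R_1 = 37 (n_1 = 4)
R_2 = 19 (n_2 = 4)
R_3 = 35 (n_3 = 5)
Step 3: H = 12/(N(N+1)) * sum(R_i^2/n_i) - 3(N+1)
     = 12/(13*14) * (37^2/4 + 19^2/4 + 35^2/5) - 3*14
     = 0.065934 * 677.5 - 42
     = 2.670330.
Step 4: No ties, so H is used without correction.
Step 5: Under H0, H ~ chi^2(2); p-value = 0.263115.
Step 6: alpha = 0.05. fail to reject H0.

H = 2.6703, df = 2, p = 0.263115, fail to reject H0.


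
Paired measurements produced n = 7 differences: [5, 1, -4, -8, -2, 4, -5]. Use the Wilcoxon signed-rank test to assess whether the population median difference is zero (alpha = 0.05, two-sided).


Step 1: Drop any zero differences (none here) and take |d_i|.
|d| = [5, 1, 4, 8, 2, 4, 5]
Step 2: Midrank |d_i| (ties get averaged ranks).
ranks: |5|->5.5, |1|->1, |4|->3.5, |8|->7, |2|->2, |4|->3.5, |5|->5.5
Step 3: Attach original signs; sum ranks with positive sign and with negative sign.
W+ = 5.5 + 1 + 3.5 = 10
W- = 3.5 + 7 + 2 + 5.5 = 18
(Check: W+ + W- = 28 should equal n(n+1)/2 = 28.)
Step 4: Test statistic W = min(W+, W-) = 10.
Step 5: Ties in |d|, so use the tie-corrected normal approximation.
        E[W] = n(n+1)/4 = 7*8/4 = 14.
        Tie groups: |d|=4 (t=2), |d|=5 (t=2); sum(t^3 - t) = 12.
        Var[W] = n(n+1)(2n+1)/24 - sum(t^3-t)/48 = 840/24 - 12/48 = 34.75.
        z = (W - E[W]) / sqrt(Var[W]) = (10 - 14) / 5.8949 = -0.6786.
        Two-sided p = 2*Phi(z) = 0.497422.
Step 6: alpha = 0.05. fail to reject H0.

W+ = 10, W- = 18, W = min = 10, p = 0.497422, fail to reject H0.


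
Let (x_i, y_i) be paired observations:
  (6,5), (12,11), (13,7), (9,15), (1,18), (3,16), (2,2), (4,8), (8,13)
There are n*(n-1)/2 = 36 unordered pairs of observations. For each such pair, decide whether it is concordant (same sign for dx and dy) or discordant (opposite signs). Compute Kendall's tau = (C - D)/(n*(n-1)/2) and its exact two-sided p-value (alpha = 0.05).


Step 1: Enumerate the 36 unordered pairs (i,j) with i<j and classify each by sign(x_j-x_i) * sign(y_j-y_i).
  (1,2):dx=+6,dy=+6->C; (1,3):dx=+7,dy=+2->C; (1,4):dx=+3,dy=+10->C; (1,5):dx=-5,dy=+13->D
  (1,6):dx=-3,dy=+11->D; (1,7):dx=-4,dy=-3->C; (1,8):dx=-2,dy=+3->D; (1,9):dx=+2,dy=+8->C
  (2,3):dx=+1,dy=-4->D; (2,4):dx=-3,dy=+4->D; (2,5):dx=-11,dy=+7->D; (2,6):dx=-9,dy=+5->D
  (2,7):dx=-10,dy=-9->C; (2,8):dx=-8,dy=-3->C; (2,9):dx=-4,dy=+2->D; (3,4):dx=-4,dy=+8->D
  (3,5):dx=-12,dy=+11->D; (3,6):dx=-10,dy=+9->D; (3,7):dx=-11,dy=-5->C; (3,8):dx=-9,dy=+1->D
  (3,9):dx=-5,dy=+6->D; (4,5):dx=-8,dy=+3->D; (4,6):dx=-6,dy=+1->D; (4,7):dx=-7,dy=-13->C
  (4,8):dx=-5,dy=-7->C; (4,9):dx=-1,dy=-2->C; (5,6):dx=+2,dy=-2->D; (5,7):dx=+1,dy=-16->D
  (5,8):dx=+3,dy=-10->D; (5,9):dx=+7,dy=-5->D; (6,7):dx=-1,dy=-14->C; (6,8):dx=+1,dy=-8->D
  (6,9):dx=+5,dy=-3->D; (7,8):dx=+2,dy=+6->C; (7,9):dx=+6,dy=+11->C; (8,9):dx=+4,dy=+5->C
Step 2: C = 15, D = 21, total pairs = 36.
Step 3: tau = (C - D)/(n(n-1)/2) = (15 - 21)/36 = -0.166667.
Step 4: Exact two-sided p-value (enumerate n! = 362880 permutations of y under H0): p = 0.612202.
Step 5: alpha = 0.05. fail to reject H0.

tau_b = -0.1667 (C=15, D=21), p = 0.612202, fail to reject H0.


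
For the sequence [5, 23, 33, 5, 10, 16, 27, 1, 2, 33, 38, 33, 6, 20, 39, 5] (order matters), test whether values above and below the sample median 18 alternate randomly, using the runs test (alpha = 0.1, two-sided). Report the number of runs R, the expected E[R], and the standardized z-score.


Step 1: Compute median = 18; label A = above, B = below.
Labels in order: BAABBBABBAAABAAB  (n_A = 8, n_B = 8)
Step 2: Count runs R = 9.
Step 3: Under H0 (random ordering), E[R] = 2*n_A*n_B/(n_A+n_B) + 1 = 2*8*8/16 + 1 = 9.0000.
        Var[R] = 2*n_A*n_B*(2*n_A*n_B - n_A - n_B) / ((n_A+n_B)^2 * (n_A+n_B-1)) = 14336/3840 = 3.7333.
        SD[R] = 1.9322.
Step 4: R = E[R], so z = 0 with no continuity correction.
Step 5: Two-sided p-value via normal approximation = 2*(1 - Phi(|z|)) = 1.000000.
Step 6: alpha = 0.1. fail to reject H0.

R = 9, z = 0.0000, p = 1.000000, fail to reject H0.


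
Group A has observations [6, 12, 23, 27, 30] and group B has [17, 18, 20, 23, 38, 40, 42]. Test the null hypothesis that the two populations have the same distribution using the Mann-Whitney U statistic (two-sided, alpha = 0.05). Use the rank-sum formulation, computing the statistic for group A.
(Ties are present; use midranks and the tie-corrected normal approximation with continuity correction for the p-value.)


Step 1: Combine and sort all 12 observations; assign midranks.
sorted (value, group): (6,X), (12,X), (17,Y), (18,Y), (20,Y), (23,X), (23,Y), (27,X), (30,X), (38,Y), (40,Y), (42,Y)
ranks: 6->1, 12->2, 17->3, 18->4, 20->5, 23->6.5, 23->6.5, 27->8, 30->9, 38->10, 40->11, 42->12
Step 2: Rank sum for X: R1 = 1 + 2 + 6.5 + 8 + 9 = 26.5.
Step 3: U_X = R1 - n1(n1+1)/2 = 26.5 - 5*6/2 = 26.5 - 15 = 11.5.
       U_Y = n1*n2 - U_X = 35 - 11.5 = 23.5.
Step 4: Ties are present, so use the tie-corrected normal approximation (with continuity correction) for the p-value.
Step 5: p-value = 0.370914; compare to alpha = 0.05. fail to reject H0.

U_X = 11.5, p = 0.370914, fail to reject H0 at alpha = 0.05.


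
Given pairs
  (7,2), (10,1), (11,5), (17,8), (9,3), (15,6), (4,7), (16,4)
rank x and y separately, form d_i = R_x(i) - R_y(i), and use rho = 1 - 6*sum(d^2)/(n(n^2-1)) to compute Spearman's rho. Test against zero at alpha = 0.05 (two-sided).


Step 1: Rank x and y separately (midranks; no ties here).
rank(x): 7->2, 10->4, 11->5, 17->8, 9->3, 15->6, 4->1, 16->7
rank(y): 2->2, 1->1, 5->5, 8->8, 3->3, 6->6, 7->7, 4->4
Step 2: d_i = R_x(i) - R_y(i); compute d_i^2.
  (2-2)^2=0, (4-1)^2=9, (5-5)^2=0, (8-8)^2=0, (3-3)^2=0, (6-6)^2=0, (1-7)^2=36, (7-4)^2=9
sum(d^2) = 54.
Step 3: rho = 1 - 6*54 / (8*(8^2 - 1)) = 1 - 324/504 = 0.357143.
Step 4: Under H0, t = rho * sqrt((n-2)/(1-rho^2)) = 0.9366 ~ t(6).
Step 5: Two-sided p-value from the t-distribution with 6 df = 0.385121.
Step 6: alpha = 0.05. fail to reject H0.

rho = 0.3571, p = 0.385121, fail to reject H0 at alpha = 0.05.


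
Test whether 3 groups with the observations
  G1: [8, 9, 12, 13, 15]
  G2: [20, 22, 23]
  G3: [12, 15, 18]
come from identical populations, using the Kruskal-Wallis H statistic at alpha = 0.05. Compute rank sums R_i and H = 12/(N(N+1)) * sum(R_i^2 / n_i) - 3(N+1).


Step 1: Combine all N = 11 observations and assign midranks.
sorted (value, group, rank): (8,G1,1), (9,G1,2), (12,G1,3.5), (12,G3,3.5), (13,G1,5), (15,G1,6.5), (15,G3,6.5), (18,G3,8), (20,G2,9), (22,G2,10), (23,G2,11)
Step 2: Sum ranks within each group.
R_1 = 18 (n_1 = 5)
R_2 = 30 (n_2 = 3)
R_3 = 18 (n_3 = 3)
Step 3: H = 12/(N(N+1)) * sum(R_i^2/n_i) - 3(N+1)
     = 12/(11*12) * (18^2/5 + 30^2/3 + 18^2/3) - 3*12
     = 0.090909 * 472.8 - 36
     = 6.981818.
Step 4: Ties present; correction factor C = 1 - 12/(11^3 - 11) = 0.990909. Corrected H = 6.981818 / 0.990909 = 7.045872.
Step 5: Under H0, H ~ chi^2(2); p-value = 0.029513.
Step 6: alpha = 0.05. reject H0.

H = 7.0459, df = 2, p = 0.029513, reject H0.


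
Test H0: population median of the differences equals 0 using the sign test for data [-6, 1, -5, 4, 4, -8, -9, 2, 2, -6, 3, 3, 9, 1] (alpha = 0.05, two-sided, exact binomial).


Step 1: Discard zero differences. Original n = 14; n_eff = number of nonzero differences = 14.
Nonzero differences (with sign): -6, +1, -5, +4, +4, -8, -9, +2, +2, -6, +3, +3, +9, +1
Step 2: Count signs: positive = 9, negative = 5.
Step 3: Under H0: P(positive) = 0.5, so the number of positives S ~ Bin(14, 0.5).
Step 4: Two-sided exact p-value = sum of Bin(14,0.5) probabilities at or below the observed probability = 0.423950.
Step 5: alpha = 0.05. fail to reject H0.

n_eff = 14, pos = 9, neg = 5, p = 0.423950, fail to reject H0.


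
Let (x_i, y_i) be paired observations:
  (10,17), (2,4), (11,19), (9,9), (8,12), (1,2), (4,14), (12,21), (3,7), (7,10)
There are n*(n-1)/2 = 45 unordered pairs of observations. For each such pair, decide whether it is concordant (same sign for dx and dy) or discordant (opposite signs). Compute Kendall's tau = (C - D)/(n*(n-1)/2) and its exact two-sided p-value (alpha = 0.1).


Step 1: Enumerate the 45 unordered pairs (i,j) with i<j and classify each by sign(x_j-x_i) * sign(y_j-y_i).
  (1,2):dx=-8,dy=-13->C; (1,3):dx=+1,dy=+2->C; (1,4):dx=-1,dy=-8->C; (1,5):dx=-2,dy=-5->C
  (1,6):dx=-9,dy=-15->C; (1,7):dx=-6,dy=-3->C; (1,8):dx=+2,dy=+4->C; (1,9):dx=-7,dy=-10->C
  (1,10):dx=-3,dy=-7->C; (2,3):dx=+9,dy=+15->C; (2,4):dx=+7,dy=+5->C; (2,5):dx=+6,dy=+8->C
  (2,6):dx=-1,dy=-2->C; (2,7):dx=+2,dy=+10->C; (2,8):dx=+10,dy=+17->C; (2,9):dx=+1,dy=+3->C
  (2,10):dx=+5,dy=+6->C; (3,4):dx=-2,dy=-10->C; (3,5):dx=-3,dy=-7->C; (3,6):dx=-10,dy=-17->C
  (3,7):dx=-7,dy=-5->C; (3,8):dx=+1,dy=+2->C; (3,9):dx=-8,dy=-12->C; (3,10):dx=-4,dy=-9->C
  (4,5):dx=-1,dy=+3->D; (4,6):dx=-8,dy=-7->C; (4,7):dx=-5,dy=+5->D; (4,8):dx=+3,dy=+12->C
  (4,9):dx=-6,dy=-2->C; (4,10):dx=-2,dy=+1->D; (5,6):dx=-7,dy=-10->C; (5,7):dx=-4,dy=+2->D
  (5,8):dx=+4,dy=+9->C; (5,9):dx=-5,dy=-5->C; (5,10):dx=-1,dy=-2->C; (6,7):dx=+3,dy=+12->C
  (6,8):dx=+11,dy=+19->C; (6,9):dx=+2,dy=+5->C; (6,10):dx=+6,dy=+8->C; (7,8):dx=+8,dy=+7->C
  (7,9):dx=-1,dy=-7->C; (7,10):dx=+3,dy=-4->D; (8,9):dx=-9,dy=-14->C; (8,10):dx=-5,dy=-11->C
  (9,10):dx=+4,dy=+3->C
Step 2: C = 40, D = 5, total pairs = 45.
Step 3: tau = (C - D)/(n(n-1)/2) = (40 - 5)/45 = 0.777778.
Step 4: Exact two-sided p-value (enumerate n! = 3628800 permutations of y under H0): p = 0.000946.
Step 5: alpha = 0.1. reject H0.

tau_b = 0.7778 (C=40, D=5), p = 0.000946, reject H0.


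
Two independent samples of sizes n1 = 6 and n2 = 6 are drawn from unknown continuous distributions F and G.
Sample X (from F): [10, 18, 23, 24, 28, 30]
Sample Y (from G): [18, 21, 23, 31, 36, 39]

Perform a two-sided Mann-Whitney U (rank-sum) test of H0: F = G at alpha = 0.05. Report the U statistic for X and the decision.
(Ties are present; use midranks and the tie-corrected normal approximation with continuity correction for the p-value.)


Step 1: Combine and sort all 12 observations; assign midranks.
sorted (value, group): (10,X), (18,X), (18,Y), (21,Y), (23,X), (23,Y), (24,X), (28,X), (30,X), (31,Y), (36,Y), (39,Y)
ranks: 10->1, 18->2.5, 18->2.5, 21->4, 23->5.5, 23->5.5, 24->7, 28->8, 30->9, 31->10, 36->11, 39->12
Step 2: Rank sum for X: R1 = 1 + 2.5 + 5.5 + 7 + 8 + 9 = 33.
Step 3: U_X = R1 - n1(n1+1)/2 = 33 - 6*7/2 = 33 - 21 = 12.
       U_Y = n1*n2 - U_X = 36 - 12 = 24.
Step 4: Ties are present, so use the tie-corrected normal approximation (with continuity correction) for the p-value.
Step 5: p-value = 0.376804; compare to alpha = 0.05. fail to reject H0.

U_X = 12, p = 0.376804, fail to reject H0 at alpha = 0.05.
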